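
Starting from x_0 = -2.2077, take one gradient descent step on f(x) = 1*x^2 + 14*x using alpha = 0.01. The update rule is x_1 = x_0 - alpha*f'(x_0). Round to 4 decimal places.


We compute the gradient at x_0 and apply the update.
f'(x) = 2*x + 14
f'(-2.2077) = 2*-2.2077 + 14 = 9.5846
x_1 = -2.2077 - 0.01*9.5846 = -2.3035


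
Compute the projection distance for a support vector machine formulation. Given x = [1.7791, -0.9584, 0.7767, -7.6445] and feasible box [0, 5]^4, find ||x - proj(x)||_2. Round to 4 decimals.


Project each component onto [0, 5].
clip(1.7791) = 1.7791, clip(-0.9584) = 0.0, clip(0.7767) = 0.7767, clip(-7.6445) = 0.0
Projection = [1.7791, 0.0, 0.7767, 0.0]
Squared diffs: [0.0, 0.9185, 0.0, 58.4384]
Distance = sqrt(59.3569) = 7.7043


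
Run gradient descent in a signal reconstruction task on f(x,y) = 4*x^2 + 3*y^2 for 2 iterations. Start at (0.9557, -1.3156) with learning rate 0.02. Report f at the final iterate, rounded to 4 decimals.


Gradient descent on f(x,y) = 4*x^2 + 3*y^2.
Starting point: (0.9557, -1.3156), alpha = 0.02
Step 1: grad_x = 2*4*0.9557 = 7.6456, grad_y = 2*3*-1.3156 = -7.8936
  x_1 = 0.9557 - 0.02*7.6456 = 0.8028
  y_1 = -1.3156 - 0.02*-7.8936 = -1.1577
Step 2: grad_x = 2*4*0.8028 = 6.4223, grad_y = 2*3*-1.1577 = -6.9464
  x_2 = 0.8028 - 0.02*6.4223 = 0.6743
  y_2 = -1.1577 - 0.02*-6.9464 = -1.0188
f(0.6743, -1.0188) = 4*0.6743^2 + 3*(-1.0188)^2 = 4.9328


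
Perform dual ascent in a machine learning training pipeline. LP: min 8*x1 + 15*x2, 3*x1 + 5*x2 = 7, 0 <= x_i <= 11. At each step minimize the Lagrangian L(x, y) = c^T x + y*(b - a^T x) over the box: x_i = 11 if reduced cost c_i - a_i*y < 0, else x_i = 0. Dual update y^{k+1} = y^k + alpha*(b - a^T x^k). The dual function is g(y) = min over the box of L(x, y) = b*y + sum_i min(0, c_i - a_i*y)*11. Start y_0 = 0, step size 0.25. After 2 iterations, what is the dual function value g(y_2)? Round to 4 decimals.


Dual ascent for LP: min 8*x1 + 15*x2, 3*x1 + 5*x2 = 7, 0 <= x_i <= 11
Step 1: y^k = 0.0, reduced costs: (8.0, 15.0)
  x^k = (0.0, 0.0), subgradient = b - a^T x = 7.0
  y^{k+1} = 0.0 + 0.25*7.0 = 1.75
Step 2: y^k = 1.75, reduced costs: (2.75, 6.25)
  x^k = (0.0, 0.0), subgradient = b - a^T x = 7.0
  y^{k+1} = 1.75 + 0.25*7.0 = 3.5
Dual objective at y_2 = 3.5: reduced costs (-2.5, -2.5), box minimizer x = (11.0, 11.0)
g(y_2) = b*y + (c1 - a1*y)*x1 + (c2 - a2*y)*x2 = 7*3.5 + (-2.5)*11.0 + (-2.5)*11.0 = 24.5 - 27.5 - 27.5 = -30.5


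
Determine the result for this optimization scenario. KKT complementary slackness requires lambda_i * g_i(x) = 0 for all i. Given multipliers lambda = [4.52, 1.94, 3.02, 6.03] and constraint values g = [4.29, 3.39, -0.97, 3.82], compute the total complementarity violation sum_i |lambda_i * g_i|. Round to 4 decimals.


KKT complementary slackness check:
lambda_1 * g_1 = 4.52 * 4.29 = 19.3908
lambda_2 * g_2 = 1.94 * 3.39 = 6.5766
lambda_3 * g_3 = 3.02 * -0.97 = -2.9294
lambda_4 * g_4 = 6.03 * 3.82 = 23.0346
Total violation = 19.3908 + 6.5766 + 2.9294 + 23.0346 = 51.9314


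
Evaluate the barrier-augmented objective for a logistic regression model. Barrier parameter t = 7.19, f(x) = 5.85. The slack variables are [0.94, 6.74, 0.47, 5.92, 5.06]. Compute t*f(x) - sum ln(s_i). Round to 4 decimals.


Step 1: Compute log-barrier.
ln values: [-0.0619, 1.9081, -0.755, 1.7783, 1.6214]
phi = -(-0.0619 + 1.9081 - 0.755 + 1.7783 + 1.6214) = -4.4909
Step 2: Compute augmented objective.
t*f(x) = 7.19*5.85 = 42.0615
Total = 42.0615 - 4.4909 = 37.5706


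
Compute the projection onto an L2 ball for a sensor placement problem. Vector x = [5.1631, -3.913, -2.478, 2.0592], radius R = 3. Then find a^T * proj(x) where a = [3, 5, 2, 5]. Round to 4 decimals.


Step 1: Compute ||x|| (intermediates to 6 decimals).
||x|| = sqrt(5.1631^2 + (-3.913)^2 + (-2.478)^2 + 2.0592^2) = 7.235327
Step 2: Project.
Since ||x|| > R, scale = R/||x|| = 3/7.235327 = 0.414632, proj(x) = scale * x
proj(x) = [2.140786, -1.622455, -1.027458, 0.85381]
Step 3: Dot product.
a^T * proj(x) = 3*2.140786 + 5*(-1.622455) + 2*(-1.027458) + 5*0.85381 = 0.5242


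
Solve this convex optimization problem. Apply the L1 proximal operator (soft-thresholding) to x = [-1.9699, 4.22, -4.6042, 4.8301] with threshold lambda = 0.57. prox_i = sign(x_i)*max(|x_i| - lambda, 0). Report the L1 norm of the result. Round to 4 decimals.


Soft-thresholding with lambda = 0.57:
prox(-1.9699) = sign(-1.9699)*max(|-1.9699| - 0.57, 0) = -1.3999
prox(4.22) = sign(4.22)*max(|4.22| - 0.57, 0) = 3.65
prox(-4.6042) = sign(-4.6042)*max(|-4.6042| - 0.57, 0) = -4.0342
prox(4.8301) = sign(4.8301)*max(|4.8301| - 0.57, 0) = 4.2601
prox(x) = [-1.3999, 3.65, -4.0342, 4.2601]
||prox(x)||_1 = 1.3999 + 3.65 + 4.0342 + 4.2601 = 13.3442


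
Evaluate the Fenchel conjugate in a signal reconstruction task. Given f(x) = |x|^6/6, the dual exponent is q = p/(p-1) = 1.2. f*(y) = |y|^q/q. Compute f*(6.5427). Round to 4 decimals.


The conjugate exponent q satisfies 1/p + 1/q = 1.
p = 6, so q = 6/(6 - 1) = 1.2
|y|^q = 6.5427^1.2 = 9.526
f*(6.5427) = 9.526 / 1.2 = 7.9383


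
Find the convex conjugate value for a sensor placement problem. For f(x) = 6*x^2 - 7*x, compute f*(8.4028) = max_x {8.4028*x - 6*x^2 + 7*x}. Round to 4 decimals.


f*(y) = sup_x {y*x - a*x^2 - b*x} = sup_x {(y-b)*x - a*x^2}
FOC: (y - b) - 2a*x = 0 => x* = (y - b)/(2a)
x* = (8.4028 + 7)/(2*6) = 1.2836
f*(8.4028) = (y-b)^2/(4a) = (8.4028 + 7)^2/(4*6)
= 237.2462/24 = 9.8853


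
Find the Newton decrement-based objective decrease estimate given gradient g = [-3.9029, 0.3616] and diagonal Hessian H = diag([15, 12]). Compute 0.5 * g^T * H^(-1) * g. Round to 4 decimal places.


Step 1: H is diagonal, so H^(-1) * g = [-0.2602, 0.0301].
Step 2: g^T H^(-1) g = sum_i g_i^2 / H_ii
  = (-3.9029)^2/15 + (0.3616)^2/12
  = 1.0155 + 0.0109 = 1.0264
Step 3: Objective decrease = 0.5 * g^T H^(-1) g = 0.5132


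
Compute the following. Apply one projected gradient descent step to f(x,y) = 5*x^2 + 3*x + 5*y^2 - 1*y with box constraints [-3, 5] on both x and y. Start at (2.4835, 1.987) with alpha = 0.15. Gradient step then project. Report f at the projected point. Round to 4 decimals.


Step 1: Compute gradient at (2.4835, 1.987).
grad_x = 2*5*2.4835 + 3 = 27.835
grad_y = 2*5*1.987 - 1 = 18.87
Step 2: Gradient step.
x_raw = 2.4835 - 0.15*27.835 = -1.6918
y_raw = 1.987 - 0.15*18.87 = -0.8435
Step 3: Project onto [-3, 5].
x_proj = clip(-1.6918) = -1.6918
y_proj = clip(-0.8435) = -0.8435
Step 4: Evaluate f.
f(-1.6918, -0.8435) = 13.6358


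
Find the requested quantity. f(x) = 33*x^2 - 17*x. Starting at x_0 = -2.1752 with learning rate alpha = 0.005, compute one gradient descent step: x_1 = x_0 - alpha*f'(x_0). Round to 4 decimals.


We compute the gradient at x_0 and apply the update.
f'(x) = 66*x - 17
f'(-2.1752) = 66*-2.1752 - 17 = -160.5632
x_1 = -2.1752 - 0.005*-160.5632 = -1.3724


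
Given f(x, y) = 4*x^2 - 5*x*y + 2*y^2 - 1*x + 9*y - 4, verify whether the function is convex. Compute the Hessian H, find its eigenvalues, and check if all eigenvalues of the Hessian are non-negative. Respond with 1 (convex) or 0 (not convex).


The Hessian of f(x,y) = 4*x^2 - 5*x*y + 2*y^2 - 1*x + 9*y - 4 is:
H = [[8, -5], [-5, 4]]
Trace = 8 + 4 = 12
Determinant = 8*4 - (-5)^2 = 7
Discriminant = (12)^2 - 4*7 = 116.0
Eigenvalues: lambda_1 = 0.6148, lambda_2 = 11.3852
The function is convex.

1


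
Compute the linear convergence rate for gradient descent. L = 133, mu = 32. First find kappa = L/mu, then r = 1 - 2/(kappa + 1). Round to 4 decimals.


Step 1: Compute the condition number.
kappa = L/mu = 133/32 = 4.1563
Step 2: Compute the convergence rate.
r = 1 - 2/(kappa + 1) = 1 - 2*mu/(L + mu) = (L - mu)/(L + mu) = 101/165 = 0.6121


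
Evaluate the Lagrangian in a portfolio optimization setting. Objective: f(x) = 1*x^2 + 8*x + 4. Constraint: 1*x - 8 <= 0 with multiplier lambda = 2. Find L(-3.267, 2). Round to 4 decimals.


Step 1: Evaluate f(x).
f(-3.267) = 1*(-3.267)^2 + 8*(-3.267) + 4 = -11.4627
Step 2: Evaluate g(x).
g(-3.267) = 1*-3.267 - 8 = -11.267
Step 3: Compute Lagrangian.
L = -11.4627 + 2*-11.267 = -33.9967


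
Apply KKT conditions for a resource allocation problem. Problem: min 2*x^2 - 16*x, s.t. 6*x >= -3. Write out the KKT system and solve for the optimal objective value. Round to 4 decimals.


Step 1: Try lambda = 0 (constraint inactive).
Stationarity: 2*2*x - 16 = 0
x* = 16/(2*2) = 4.0
Check constraint: 6*4.0 = 24.0 >= -3 -- satisfied.
Step 2: Compute optimal value.
f(x*) = 2*4.0^2 - 16*4.0 = -32.0


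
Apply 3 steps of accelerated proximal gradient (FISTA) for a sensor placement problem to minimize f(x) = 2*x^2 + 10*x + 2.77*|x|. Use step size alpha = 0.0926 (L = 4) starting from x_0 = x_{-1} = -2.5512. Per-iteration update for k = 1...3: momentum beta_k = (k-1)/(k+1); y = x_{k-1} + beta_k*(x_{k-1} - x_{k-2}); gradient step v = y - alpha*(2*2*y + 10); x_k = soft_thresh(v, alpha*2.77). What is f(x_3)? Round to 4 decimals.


FISTA on f(x) = 2*x^2 + 10*x + 2.77*|x|
L = 4, alpha = 0.0926
Iteration 1: beta = 0.0, y = -2.5512 + 0.0*(-2.5512 + 2.5512) = -2.5512
  grad(y) = -0.2048, v = y - alpha*grad = -2.5322
  prox(v) = soft_thresh(-2.5322, 0.2565) = -2.2757
Iteration 2: beta = 0.3333, y = -2.2757 + 0.3333*(-2.2757 + 2.5512) = -2.1839
  grad(y) = 1.2644, v = y - alpha*grad = -2.301
  prox(v) = soft_thresh(-2.301, 0.2565) = -2.0445
Iteration 3: beta = 0.5, y = -2.0445 + 0.5*(-2.0445 + 2.2757) = -1.9289
  grad(y) = 2.2845, v = y - alpha*grad = -2.1404
  prox(v) = soft_thresh(-2.1404, 0.2565) = -1.8839
f(x_3) = 2*(-1.8839)^2 + 10*(-1.8839) + 2.77*|-1.8839| = -6.5224


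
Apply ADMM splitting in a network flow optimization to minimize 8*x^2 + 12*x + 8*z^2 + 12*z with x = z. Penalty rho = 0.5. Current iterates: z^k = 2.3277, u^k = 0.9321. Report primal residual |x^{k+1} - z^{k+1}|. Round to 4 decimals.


ADMM iteration with rho = 0.5, z^k = 2.3277, u^k = 0.9321
Step 1: x-update.
Minimize 8*x^2 + 12*x + (0.5/2)*(x - 2.3277 + 0.9321)^2
FOC: (2*8 + 0.5)*x = -12 + 0.5*(2.3277 - 0.9321)
x^{k+1} = -0.685
Step 2: z-update.
Minimize 8*z^2 + 12*z + (0.5/2)*(-0.685 - z + 0.9321)^2
FOC: (2*8 + 0.5)*z = -12 + 0.5*(-0.685 + 0.9321)
z^{k+1} = -0.7198
Step 3: u-update.
u^{k+1} = 0.9321 - 0.685 + 0.7198 = 0.9669
Step 4: Primal residual = |-0.685 + 0.7198| = 0.0348


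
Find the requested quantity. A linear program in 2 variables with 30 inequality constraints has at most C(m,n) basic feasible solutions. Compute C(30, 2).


Each vertex corresponds to some choice of n active constraints out of m, so the number of vertices is at most C(m, n) = m! / (n!(m-n)!).
m = 30, n = 2
Numerator: 30 * 29
Denominator: 2! = 2
C(30, 2) = 435


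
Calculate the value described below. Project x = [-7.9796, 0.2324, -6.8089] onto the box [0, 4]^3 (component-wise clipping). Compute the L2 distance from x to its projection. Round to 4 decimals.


Project each component onto [0, 4].
clip(-7.9796) = 0.0, clip(0.2324) = 0.2324, clip(-6.8089) = 0.0
Projection = [0.0, 0.2324, 0.0]
Squared diffs: [63.674, 0.0, 46.3611]
Distance = sqrt(110.0351) = 10.4898


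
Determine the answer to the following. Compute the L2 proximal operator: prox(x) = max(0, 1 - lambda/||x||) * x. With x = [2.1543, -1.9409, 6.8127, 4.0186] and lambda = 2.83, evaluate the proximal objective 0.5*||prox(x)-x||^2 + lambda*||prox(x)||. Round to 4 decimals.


Step 1: Compute ||x||.
||x|| = 8.4244
Step 2: Compute scaling factor.
scale = max(0, 1 - 2.83/8.4244) = 0.6641
Step 3: prox(x) = [1.4306, -1.2889, 4.5241, 2.6686]
||prox(x)|| = 5.5944
Step 4: Proximal objective.
0.5*||prox-x||^2 = 4.0045
lambda*||prox|| = 15.8322
Total = 19.8365


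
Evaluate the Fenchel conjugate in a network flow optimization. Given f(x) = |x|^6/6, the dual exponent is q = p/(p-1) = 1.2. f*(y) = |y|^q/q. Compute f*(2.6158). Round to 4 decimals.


The conjugate exponent q satisfies 1/p + 1/q = 1.
p = 6, so q = 6/(6 - 1) = 1.2
|y|^q = 2.6158^1.2 = 3.1705
f*(2.6158) = 3.1705 / 1.2 = 2.6421


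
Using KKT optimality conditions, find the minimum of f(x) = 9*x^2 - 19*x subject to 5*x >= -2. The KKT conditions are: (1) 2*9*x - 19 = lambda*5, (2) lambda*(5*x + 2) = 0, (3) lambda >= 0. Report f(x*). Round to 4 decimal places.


Step 1: Try lambda = 0 (constraint inactive).
Stationarity: 2*9*x - 19 = 0
x* = 19/(2*9) = 19/18 = 1.0556 (rounded; the exact value 19/18 is used below)
Check constraint: 5*1.0556 = 5.278 >= -2 -- satisfied.
Step 2: Compute optimal value.
f(x*) = 9*(19/18)^2 - 19*(19/18) = -10.0278


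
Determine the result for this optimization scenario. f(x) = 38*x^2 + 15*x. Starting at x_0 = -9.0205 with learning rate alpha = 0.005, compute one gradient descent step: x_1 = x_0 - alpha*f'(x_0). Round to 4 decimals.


We compute the gradient at x_0 and apply the update.
f'(x) = 76*x + 15
f'(-9.0205) = 76*-9.0205 + 15 = -670.558
x_1 = -9.0205 - 0.005*-670.558 = -5.6677


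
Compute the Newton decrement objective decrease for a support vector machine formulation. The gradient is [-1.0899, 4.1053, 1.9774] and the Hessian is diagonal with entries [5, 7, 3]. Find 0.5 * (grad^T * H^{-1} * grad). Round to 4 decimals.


Step 1: H is diagonal, so H^(-1) * g = [-0.218, 0.5865, 0.6591].
Step 2: g^T H^(-1) g = sum_i g_i^2 / H_ii
  = (-1.0899)^2/5 + (4.1053)^2/7 + (1.9774)^2/3
  = 0.2376 + 2.4076 + 1.3034 = 3.9486
Step 3: Objective decrease = 0.5 * g^T H^(-1) g = 1.9743


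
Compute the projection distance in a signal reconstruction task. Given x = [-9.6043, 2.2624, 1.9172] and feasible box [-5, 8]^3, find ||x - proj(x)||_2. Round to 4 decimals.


Project each component onto [-5, 8].
clip(-9.6043) = -5.0, clip(2.2624) = 2.2624, clip(1.9172) = 1.9172
Projection = [-5.0, 2.2624, 1.9172]
Squared diffs: [21.1996, 0.0, 0.0]
Distance = sqrt(21.1996) = 4.6043


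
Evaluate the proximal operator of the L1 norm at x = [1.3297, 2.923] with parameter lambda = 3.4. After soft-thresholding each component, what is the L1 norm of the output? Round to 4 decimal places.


Soft-thresholding with lambda = 3.4:
prox(1.3297) = sign(1.3297)*max(|1.3297| - 3.4, 0) = 0.0
prox(2.923) = sign(2.923)*max(|2.923| - 3.4, 0) = 0.0
prox(x) = [0.0, 0.0]
||prox(x)||_1 = 0.0 + 0.0 = 0.0


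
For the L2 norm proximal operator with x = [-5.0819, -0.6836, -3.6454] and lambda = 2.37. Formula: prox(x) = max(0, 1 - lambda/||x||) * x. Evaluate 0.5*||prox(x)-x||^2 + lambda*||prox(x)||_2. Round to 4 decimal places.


Step 1: Compute ||x||.
||x|| = 6.2914
Step 2: Compute scaling factor.
scale = max(0, 1 - 2.37/6.2914) = 0.6233
Step 3: prox(x) = [-3.1675, -0.4261, -2.2722]
||prox(x)|| = 3.9214
Step 4: Proximal objective.
0.5*||prox-x||^2 = 2.8085
lambda*||prox|| = 9.2937
Total = 12.1022


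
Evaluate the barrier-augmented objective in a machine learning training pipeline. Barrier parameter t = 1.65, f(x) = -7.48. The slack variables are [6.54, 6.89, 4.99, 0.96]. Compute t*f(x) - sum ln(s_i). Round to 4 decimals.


Step 1: Compute log-barrier.
ln values: [1.8779, 1.9301, 1.6074, -0.0408]
phi = -(1.8779 + 1.9301 + 1.6074 - 0.0408) = -5.3746
Step 2: Compute augmented objective.
t*f(x) = 1.65*-7.48 = -12.342
Total = -12.342 - 5.3746 = -17.7166


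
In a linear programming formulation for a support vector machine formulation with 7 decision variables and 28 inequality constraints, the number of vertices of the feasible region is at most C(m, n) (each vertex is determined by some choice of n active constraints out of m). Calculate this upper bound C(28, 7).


Each vertex corresponds to some choice of n active constraints out of m, so the number of vertices is at most C(m, n) = m! / (n!(m-n)!).
m = 28, n = 7
Numerator: 28 * 27 * 26 * 25 * 24 * 23 * 22
Denominator: 7! = 5040
C(28, 7) = 1184040


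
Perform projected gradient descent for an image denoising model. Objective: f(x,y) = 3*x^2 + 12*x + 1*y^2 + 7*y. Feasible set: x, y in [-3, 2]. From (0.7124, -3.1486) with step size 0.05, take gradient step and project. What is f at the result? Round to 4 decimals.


Step 1: Compute gradient at (0.7124, -3.1486).
grad_x = 2*3*0.7124 + 12 = 16.2744
grad_y = 2*1*-3.1486 + 7 = 0.7028
Step 2: Gradient step.
x_raw = 0.7124 - 0.05*16.2744 = -0.1013
y_raw = -3.1486 - 0.05*0.7028 = -3.1837
Step 3: Project onto [-3, 2].
x_proj = clip(-0.1013) = -0.1013
y_proj = clip(-3.1837) = -3.0
Step 4: Evaluate f.
f(-0.1013, -3.0) = -13.185


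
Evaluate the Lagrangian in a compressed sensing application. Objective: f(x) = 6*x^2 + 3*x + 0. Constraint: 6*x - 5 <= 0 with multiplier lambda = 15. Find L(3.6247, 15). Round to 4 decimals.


Step 1: Evaluate f(x).
f(3.6247) = 6*3.6247^2 + 3*3.6247 + 0 = 89.7048
Step 2: Evaluate g(x).
g(3.6247) = 6*3.6247 - 5 = 16.7482
Step 3: Compute Lagrangian.
L = 89.7048 + 15*16.7482 = 340.9278


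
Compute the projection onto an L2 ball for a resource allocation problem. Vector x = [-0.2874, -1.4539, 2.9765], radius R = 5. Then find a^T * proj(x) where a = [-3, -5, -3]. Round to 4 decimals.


Step 1: Compute ||x|| (intermediates to 6 decimals).
||x|| = sqrt((-0.2874)^2 + (-1.4539)^2 + 2.9765^2) = 3.325053
Step 2: Project.
Since ||x|| <= R, proj = x (no scaling needed).
proj(x) = [-0.2874, -1.4539, 2.9765]
Step 3: Dot product.
a^T * proj(x) = -3*(-0.2874) - 5*(-1.4539) - 3*2.9765 = -0.7978


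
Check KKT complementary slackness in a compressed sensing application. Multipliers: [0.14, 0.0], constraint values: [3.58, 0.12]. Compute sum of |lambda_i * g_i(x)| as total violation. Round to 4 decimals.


KKT complementary slackness check:
lambda_1 * g_1 = 0.14 * 3.58 = 0.5012
lambda_2 * g_2 = 0.0 * 0.12 = 0.0
Total violation = 0.5012 + 0.0 = 0.5012


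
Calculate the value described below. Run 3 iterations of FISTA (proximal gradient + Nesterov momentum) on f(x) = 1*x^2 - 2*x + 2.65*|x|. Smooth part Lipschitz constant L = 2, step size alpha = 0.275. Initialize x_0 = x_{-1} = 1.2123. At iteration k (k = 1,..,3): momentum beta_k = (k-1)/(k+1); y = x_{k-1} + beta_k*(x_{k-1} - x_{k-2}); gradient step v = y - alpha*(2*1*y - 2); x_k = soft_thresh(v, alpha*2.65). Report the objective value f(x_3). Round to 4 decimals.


FISTA on f(x) = 1*x^2 - 2*x + 2.65*|x|
L = 2, alpha = 0.275
Iteration 1: beta = 0.0, y = 1.2123 + 0.0*(1.2123 - 1.2123) = 1.2123
  grad(y) = 0.4246, v = y - alpha*grad = 1.0955
  prox(v) = soft_thresh(1.0955, 0.7288) = 0.3668
Iteration 2: beta = 0.3333, y = 0.3668 + 0.3333*(0.3668 - 1.2123) = 0.0849
  grad(y) = -1.8301, v = y - alpha*grad = 0.5882
  prox(v) = soft_thresh(0.5882, 0.7288) = 0.0
Iteration 3: beta = 0.5, y = 0.0 + 0.5*(0.0 - 0.3668) = -0.1834
  grad(y) = -2.3668, v = y - alpha*grad = 0.4675
  prox(v) = soft_thresh(0.4675, 0.7288) = 0.0
f(x_3) = 1*0.0^2 - 2*0.0 + 2.65*|0.0| = 0.0


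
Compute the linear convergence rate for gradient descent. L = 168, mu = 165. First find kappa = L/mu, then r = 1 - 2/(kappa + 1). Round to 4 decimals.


Step 1: Compute the condition number.
kappa = L/mu = 168/165 = 1.0182
Step 2: Compute the convergence rate.
r = 1 - 2/(kappa + 1) = 1 - 2*mu/(L + mu) = (L - mu)/(L + mu) = 3/333 = 0.009


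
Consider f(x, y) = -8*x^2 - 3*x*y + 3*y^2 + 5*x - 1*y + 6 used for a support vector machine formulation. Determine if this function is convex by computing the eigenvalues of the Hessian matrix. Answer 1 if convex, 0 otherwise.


The Hessian of f(x,y) = -8*x^2 - 3*x*y + 3*y^2 + 5*x - 1*y + 6 is:
H = [[-16, -3], [-3, 6]]
Trace = -16 + 6 = -10
Determinant = -16*6 - (-3)^2 = -105
Discriminant = (-10)^2 - 4*-105 = 520.0
Eigenvalues: lambda_1 = -16.4018, lambda_2 = 6.4018
The function is not convex.

0


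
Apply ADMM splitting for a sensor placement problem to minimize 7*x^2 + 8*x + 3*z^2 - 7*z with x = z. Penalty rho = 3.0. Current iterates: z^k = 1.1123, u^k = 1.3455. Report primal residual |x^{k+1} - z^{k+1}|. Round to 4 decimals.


ADMM iteration with rho = 3.0, z^k = 1.1123, u^k = 1.3455
Step 1: x-update.
Minimize 7*x^2 + 8*x + (3.0/2)*(x - 1.1123 + 1.3455)^2
FOC: (2*7 + 3.0)*x = -8 + 3.0*(1.1123 - 1.3455)
x^{k+1} = -0.5117
Step 2: z-update.
Minimize 3*z^2 - 7*z + (3.0/2)*(-0.5117 - z + 1.3455)^2
FOC: (2*3 + 3.0)*z = 7 + 3.0*(-0.5117 + 1.3455)
z^{k+1} = 1.0557
Step 3: u-update.
u^{k+1} = 1.3455 - 0.5117 - 1.0557 = -0.2219
Step 4: Primal residual = |-0.5117 - 1.0557| = 1.5674


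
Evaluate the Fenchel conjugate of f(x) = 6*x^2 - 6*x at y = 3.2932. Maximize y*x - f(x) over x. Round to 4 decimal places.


f*(y) = sup_x {y*x - a*x^2 - b*x} = sup_x {(y-b)*x - a*x^2}
FOC: (y - b) - 2a*x = 0 => x* = (y - b)/(2a)
x* = (3.2932 + 6)/(2*6) = 0.7744
f*(3.2932) = (y-b)^2/(4a) = (3.2932 + 6)^2/(4*6)
= 86.3636/24 = 3.5985


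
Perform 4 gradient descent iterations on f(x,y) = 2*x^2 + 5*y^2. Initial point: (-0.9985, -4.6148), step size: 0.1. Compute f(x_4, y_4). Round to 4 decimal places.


Gradient descent on f(x,y) = 2*x^2 + 5*y^2.
Starting point: (-0.9985, -4.6148), alpha = 0.1
Step 1: grad_x = 2*2*-0.9985 = -3.994, grad_y = 2*5*-4.6148 = -46.148
  x_1 = -0.9985 - 0.1*-3.994 = -0.5991
  y_1 = -4.6148 - 0.1*-46.148 = 0.0
Step 2: grad_x = 2*2*-0.5991 = -2.3964, grad_y = 2*5*0.0 = 0.0
  x_2 = -0.5991 - 0.1*-2.3964 = -0.3595
  y_2 = 0.0 - 0.1*0.0 = 0.0
Step 3: grad_x = 2*2*-0.3595 = -1.4378, grad_y = 2*5*0.0 = 0.0
  x_3 = -0.3595 - 0.1*-1.4378 = -0.2157
  y_3 = 0.0 - 0.1*0.0 = 0.0
Step 4: grad_x = 2*2*-0.2157 = -0.8627, grad_y = 2*5*0.0 = 0.0
  x_4 = -0.2157 - 0.1*-0.8627 = -0.1294
  y_4 = 0.0 - 0.1*0.0 = 0.0
f(-0.1294, 0.0) = 2*(-0.1294)^2 + 5*0.0^2 = 0.0335


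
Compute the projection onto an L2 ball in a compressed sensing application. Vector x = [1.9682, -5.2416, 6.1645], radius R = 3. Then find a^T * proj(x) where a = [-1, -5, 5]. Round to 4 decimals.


Step 1: Compute ||x|| (intermediates to 6 decimals).
||x|| = sqrt(1.9682^2 + (-5.2416)^2 + 6.1645^2) = 8.327619
Step 2: Project.
Since ||x|| > R, scale = R/||x|| = 3/8.327619 = 0.360247, proj(x) = scale * x
proj(x) = [0.709038, -1.888271, 2.220743]
Step 3: Dot product.
a^T * proj(x) = -1*0.709038 - 5*(-1.888271) + 5*2.220743 = 19.836


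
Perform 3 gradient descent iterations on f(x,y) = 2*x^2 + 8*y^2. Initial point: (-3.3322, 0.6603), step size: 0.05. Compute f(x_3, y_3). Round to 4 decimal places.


Gradient descent on f(x,y) = 2*x^2 + 8*y^2.
Starting point: (-3.3322, 0.6603), alpha = 0.05
Step 1: grad_x = 2*2*-3.3322 = -13.3288, grad_y = 2*8*0.6603 = 10.5648
  x_1 = -3.3322 - 0.05*-13.3288 = -2.6658
  y_1 = 0.6603 - 0.05*10.5648 = 0.1321
Step 2: grad_x = 2*2*-2.6658 = -10.663, grad_y = 2*8*0.1321 = 2.113
  x_2 = -2.6658 - 0.05*-10.663 = -2.1326
  y_2 = 0.1321 - 0.05*2.113 = 0.0264
Step 3: grad_x = 2*2*-2.1326 = -8.5304, grad_y = 2*8*0.0264 = 0.4226
  x_3 = -2.1326 - 0.05*-8.5304 = -1.7061
  y_3 = 0.0264 - 0.05*0.4226 = 0.0053
f(-1.7061, 0.0053) = 2*(-1.7061)^2 + 8*0.0053^2 = 5.8217


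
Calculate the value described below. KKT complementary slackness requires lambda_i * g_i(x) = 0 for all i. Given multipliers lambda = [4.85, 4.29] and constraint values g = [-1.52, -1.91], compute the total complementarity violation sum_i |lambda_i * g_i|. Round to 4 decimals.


KKT complementary slackness check:
lambda_1 * g_1 = 4.85 * -1.52 = -7.372
lambda_2 * g_2 = 4.29 * -1.91 = -8.1939
Total violation = 7.372 + 8.1939 = 15.5659


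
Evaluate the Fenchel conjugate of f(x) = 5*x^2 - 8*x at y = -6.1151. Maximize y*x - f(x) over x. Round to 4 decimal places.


f*(y) = sup_x {y*x - a*x^2 - b*x} = sup_x {(y-b)*x - a*x^2}
FOC: (y - b) - 2a*x = 0 => x* = (y - b)/(2a)
x* = (-6.1151 + 8)/(2*5) = 0.1885
f*(-6.1151) = (y-b)^2/(4a) = (-6.1151 + 8)^2/(4*5)
= 3.5528/20 = 0.1776


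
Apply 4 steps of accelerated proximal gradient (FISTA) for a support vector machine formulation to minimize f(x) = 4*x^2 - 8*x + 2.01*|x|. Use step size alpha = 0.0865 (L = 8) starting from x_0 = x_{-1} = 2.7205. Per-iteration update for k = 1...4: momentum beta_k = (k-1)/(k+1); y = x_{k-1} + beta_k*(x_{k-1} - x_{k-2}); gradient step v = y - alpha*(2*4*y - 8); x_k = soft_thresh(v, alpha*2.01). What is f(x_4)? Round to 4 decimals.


FISTA on f(x) = 4*x^2 - 8*x + 2.01*|x|
L = 8, alpha = 0.0865
Iteration 1: beta = 0.0, y = 2.7205 + 0.0*(2.7205 - 2.7205) = 2.7205
  grad(y) = 13.764, v = y - alpha*grad = 1.5299
  prox(v) = soft_thresh(1.5299, 0.1739) = 1.356
Iteration 2: beta = 0.3333, y = 1.356 + 0.3333*(1.356 - 2.7205) = 0.9012
  grad(y) = -0.7901, v = y - alpha*grad = 0.9696
  prox(v) = soft_thresh(0.9696, 0.1739) = 0.7957
Iteration 3: beta = 0.5, y = 0.7957 + 0.5*(0.7957 - 1.356) = 0.5155
  grad(y) = -3.8756, v = y - alpha*grad = 0.8508
  prox(v) = soft_thresh(0.8508, 0.1739) = 0.6769
Iteration 4: beta = 0.6, y = 0.6769 + 0.6*(0.6769 - 0.7957) = 0.6056
  grad(y) = -3.1548, v = y - alpha*grad = 0.8785
  prox(v) = soft_thresh(0.8785, 0.1739) = 0.7047
f(x_4) = 4*0.7047^2 - 8*0.7047 + 2.01*|0.7047| = -2.2347


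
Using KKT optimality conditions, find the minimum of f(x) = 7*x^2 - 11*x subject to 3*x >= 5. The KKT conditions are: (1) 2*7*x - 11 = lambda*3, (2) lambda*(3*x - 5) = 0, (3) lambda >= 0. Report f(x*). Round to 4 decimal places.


Step 1: Try lambda = 0 (constraint inactive).
x_unc = 11/(2*7) = 0.7857
Check: 3*0.7857 = 2.3571 < 5 -- violated!
Step 2: Constraint must be active: 3*x = 5
x* = 5/3 = 1.6667 (rounded; the exact value 5/3 is used below)
lambda = (2*7*(5/3) - 11)/3 = 4.1111
Step 3: Compute optimal value.
f(x*) = 7*(5/3)^2 - 11*(5/3) = 1.1111


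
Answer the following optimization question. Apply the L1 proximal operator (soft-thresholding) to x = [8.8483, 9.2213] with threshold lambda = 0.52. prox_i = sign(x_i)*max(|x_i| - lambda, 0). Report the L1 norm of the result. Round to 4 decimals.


Soft-thresholding with lambda = 0.52:
prox(8.8483) = sign(8.8483)*max(|8.8483| - 0.52, 0) = 8.3283
prox(9.2213) = sign(9.2213)*max(|9.2213| - 0.52, 0) = 8.7013
prox(x) = [8.3283, 8.7013]
||prox(x)||_1 = 8.3283 + 8.7013 = 17.0296


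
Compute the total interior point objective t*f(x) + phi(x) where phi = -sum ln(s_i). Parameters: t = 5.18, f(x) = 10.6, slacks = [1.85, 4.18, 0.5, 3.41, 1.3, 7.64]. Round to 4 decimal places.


Step 1: Compute log-barrier.
ln values: [0.6152, 1.4303, -0.6931, 1.2267, 0.2624, 2.0334]
phi = -(0.6152 + 1.4303 - 0.6931 + 1.2267 + 0.2624 + 2.0334) = -4.8748
Step 2: Compute augmented objective.
t*f(x) = 5.18*10.6 = 54.908
Total = 54.908 - 4.8748 = 50.0332


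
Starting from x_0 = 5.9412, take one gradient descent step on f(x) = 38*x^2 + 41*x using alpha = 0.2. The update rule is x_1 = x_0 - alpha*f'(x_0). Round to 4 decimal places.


We compute the gradient at x_0 and apply the update.
f'(x) = 76*x + 41
f'(5.9412) = 76*5.9412 + 41 = 492.5312
x_1 = 5.9412 - 0.2*492.5312 = -92.565


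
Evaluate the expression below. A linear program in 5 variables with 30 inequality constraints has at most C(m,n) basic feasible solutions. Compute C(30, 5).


Each vertex corresponds to some choice of n active constraints out of m, so the number of vertices is at most C(m, n) = m! / (n!(m-n)!).
m = 30, n = 5
Numerator: 30 * 29 * 28 * 27 * 26
Denominator: 5! = 120
C(30, 5) = 142506


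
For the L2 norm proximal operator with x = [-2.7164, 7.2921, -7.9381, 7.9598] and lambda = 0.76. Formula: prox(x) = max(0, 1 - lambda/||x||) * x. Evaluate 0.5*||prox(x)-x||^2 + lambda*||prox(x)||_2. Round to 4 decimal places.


Step 1: Compute ||x||.
||x|| = 13.6721
Step 2: Compute scaling factor.
scale = max(0, 1 - 0.76/13.6721) = 0.9444
Step 3: prox(x) = [-2.5654, 6.8867, -7.4968, 7.5173]
||prox(x)|| = 12.9121
Step 4: Proximal objective.
0.5*||prox-x||^2 = 0.2888
lambda*||prox|| = 9.8132
Total = 10.102


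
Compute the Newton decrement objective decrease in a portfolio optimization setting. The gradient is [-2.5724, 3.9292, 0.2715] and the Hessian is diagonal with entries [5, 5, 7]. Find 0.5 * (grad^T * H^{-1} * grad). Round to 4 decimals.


Step 1: H is diagonal, so H^(-1) * g = [-0.5145, 0.7858, 0.0388].
Step 2: g^T H^(-1) g = sum_i g_i^2 / H_ii
  = (-2.5724)^2/5 + (3.9292)^2/5 + (0.2715)^2/7
  = 1.3234 + 3.0877 + 0.0105 = 4.4217
Step 3: Objective decrease = 0.5 * g^T H^(-1) g = 2.2109


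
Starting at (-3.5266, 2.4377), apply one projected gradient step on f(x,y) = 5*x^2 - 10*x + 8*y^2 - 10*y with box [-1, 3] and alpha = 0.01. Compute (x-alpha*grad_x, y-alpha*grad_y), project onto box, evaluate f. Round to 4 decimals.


Step 1: Compute gradient at (-3.5266, 2.4377).
grad_x = 2*5*-3.5266 - 10 = -45.266
grad_y = 2*8*2.4377 - 10 = 29.0032
Step 2: Gradient step.
x_raw = -3.5266 - 0.01*-45.266 = -3.0739
y_raw = 2.4377 - 0.01*29.0032 = 2.1477
Step 3: Project onto [-1, 3].
x_proj = clip(-3.0739) = -1.0
y_proj = clip(2.1477) = 2.1477
Step 4: Evaluate f.
f(-1.0, 2.1477) = 30.4231


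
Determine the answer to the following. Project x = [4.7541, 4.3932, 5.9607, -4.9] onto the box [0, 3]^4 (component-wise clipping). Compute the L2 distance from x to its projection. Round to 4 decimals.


Project each component onto [0, 3].
clip(4.7541) = 3.0, clip(4.3932) = 3.0, clip(5.9607) = 3.0, clip(-4.9) = 0.0
Projection = [3.0, 3.0, 3.0, 0.0]
Squared diffs: [3.0769, 1.941, 8.7657, 24.01]
Distance = sqrt(37.7936) = 6.1477


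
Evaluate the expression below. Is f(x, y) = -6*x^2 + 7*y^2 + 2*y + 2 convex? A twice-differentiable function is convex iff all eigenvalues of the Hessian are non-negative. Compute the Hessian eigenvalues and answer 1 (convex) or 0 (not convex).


The Hessian of f(x,y) = -6*x^2 + 7*y^2 + 2*y + 2 is:
H = [[-12, 0], [0, 14]]
Trace = -12 + 14 = 2
Determinant = -12*14 - (0)^2 = -168
Discriminant = (2)^2 - 4*-168 = 676.0
Eigenvalues: lambda_1 = -12.0, lambda_2 = 14.0
The function is not convex.

0


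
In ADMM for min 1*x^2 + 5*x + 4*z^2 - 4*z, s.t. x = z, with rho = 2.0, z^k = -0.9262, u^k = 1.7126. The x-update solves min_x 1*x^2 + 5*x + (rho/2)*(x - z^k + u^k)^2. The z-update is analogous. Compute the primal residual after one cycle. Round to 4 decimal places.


ADMM iteration with rho = 2.0, z^k = -0.9262, u^k = 1.7126
Step 1: x-update.
Minimize 1*x^2 + 5*x + (2.0/2)*(x + 0.9262 + 1.7126)^2
FOC: (2*1 + 2.0)*x = -5 + 2.0*(-0.9262 - 1.7126)
x^{k+1} = -2.5694
Step 2: z-update.
Minimize 4*z^2 - 4*z + (2.0/2)*(-2.5694 - z + 1.7126)^2
FOC: (2*4 + 2.0)*z = 4 + 2.0*(-2.5694 + 1.7126)
z^{k+1} = 0.2286
Step 3: u-update.
u^{k+1} = 1.7126 - 2.5694 - 0.2286 = -1.0854
Step 4: Primal residual = |-2.5694 - 0.2286| = 2.798


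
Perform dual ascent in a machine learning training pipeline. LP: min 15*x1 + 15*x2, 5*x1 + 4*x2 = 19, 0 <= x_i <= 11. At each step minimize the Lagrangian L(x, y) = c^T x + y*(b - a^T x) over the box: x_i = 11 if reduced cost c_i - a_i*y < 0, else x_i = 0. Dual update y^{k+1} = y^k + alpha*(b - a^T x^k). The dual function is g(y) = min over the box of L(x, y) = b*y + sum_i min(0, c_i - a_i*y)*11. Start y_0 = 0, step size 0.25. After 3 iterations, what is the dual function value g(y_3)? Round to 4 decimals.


Dual ascent for LP: min 15*x1 + 15*x2, 5*x1 + 4*x2 = 19, 0 <= x_i <= 11
Step 1: y^k = 0.0, reduced costs: (15.0, 15.0)
  x^k = (0.0, 0.0), subgradient = b - a^T x = 19.0
  y^{k+1} = 0.0 + 0.25*19.0 = 4.75
Step 2: y^k = 4.75, reduced costs: (-8.75, -4.0)
  x^k = (11.0, 11.0), subgradient = b - a^T x = -80.0
  y^{k+1} = 4.75 + 0.25*-80.0 = -15.25
Step 3: y^k = -15.25, reduced costs: (91.25, 76.0)
  x^k = (0.0, 0.0), subgradient = b - a^T x = 19.0
  y^{k+1} = -15.25 + 0.25*19.0 = -10.5
Dual objective at y_3 = -10.5: reduced costs (67.5, 57.0), box minimizer x = (0.0, 0.0)
g(y_3) = b*y + (c1 - a1*y)*x1 + (c2 - a2*y)*x2 = 19*(-10.5) + 67.5*0.0 + 57.0*0.0 = -199.5 + 0.0 + 0.0 = -199.5


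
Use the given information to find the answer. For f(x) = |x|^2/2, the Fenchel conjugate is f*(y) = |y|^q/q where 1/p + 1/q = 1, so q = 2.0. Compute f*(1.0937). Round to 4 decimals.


The conjugate exponent q satisfies 1/p + 1/q = 1.
p = 2, so q = 2/(2 - 1) = 2.0
|y|^q = 1.0937^2.0 = 1.1962
f*(1.0937) = 1.1962 / 2.0 = 0.5981


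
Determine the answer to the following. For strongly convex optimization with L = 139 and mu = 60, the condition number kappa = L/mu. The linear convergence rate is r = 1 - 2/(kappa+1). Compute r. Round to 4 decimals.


Step 1: Compute the condition number.
kappa = L/mu = 139/60 = 2.3167
Step 2: Compute the convergence rate.
r = 1 - 2/(kappa + 1) = 1 - 2*mu/(L + mu) = (L - mu)/(L + mu) = 79/199 = 0.397


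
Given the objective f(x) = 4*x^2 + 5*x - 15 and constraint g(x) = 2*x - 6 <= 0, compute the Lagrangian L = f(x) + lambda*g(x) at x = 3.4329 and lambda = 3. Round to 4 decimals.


Step 1: Evaluate f(x).
f(3.4329) = 4*3.4329^2 + 5*3.4329 - 15 = 49.3037
Step 2: Evaluate g(x).
g(3.4329) = 2*3.4329 - 6 = 0.8658
Step 3: Compute Lagrangian.
L = 49.3037 + 3*0.8658 = 51.9011


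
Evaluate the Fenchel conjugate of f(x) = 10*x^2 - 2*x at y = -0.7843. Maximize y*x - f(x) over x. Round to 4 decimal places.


f*(y) = sup_x {y*x - a*x^2 - b*x} = sup_x {(y-b)*x - a*x^2}
FOC: (y - b) - 2a*x = 0 => x* = (y - b)/(2a)
x* = (-0.7843 + 2)/(2*10) = 0.0608
f*(-0.7843) = (y-b)^2/(4a) = (-0.7843 + 2)^2/(4*10)
= 1.4779/40 = 0.0369


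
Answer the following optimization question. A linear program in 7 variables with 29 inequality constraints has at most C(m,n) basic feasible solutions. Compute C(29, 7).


Each vertex corresponds to some choice of n active constraints out of m, so the number of vertices is at most C(m, n) = m! / (n!(m-n)!).
m = 29, n = 7
Numerator: 29 * 28 * 27 * 26 * 25 * 24 * 23
Denominator: 7! = 5040
C(29, 7) = 1560780


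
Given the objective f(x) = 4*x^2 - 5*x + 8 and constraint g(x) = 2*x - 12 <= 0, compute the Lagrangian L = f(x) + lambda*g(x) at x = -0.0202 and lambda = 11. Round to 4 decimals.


Step 1: Evaluate f(x).
f(-0.0202) = 4*(-0.0202)^2 - 5*(-0.0202) + 8 = 8.1026
Step 2: Evaluate g(x).
g(-0.0202) = 2*-0.0202 - 12 = -12.0404
Step 3: Compute Lagrangian.
L = 8.1026 + 11*-12.0404 = -124.3418


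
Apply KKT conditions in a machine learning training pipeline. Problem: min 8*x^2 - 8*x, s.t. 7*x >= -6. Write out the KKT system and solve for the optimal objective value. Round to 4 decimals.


Step 1: Try lambda = 0 (constraint inactive).
Stationarity: 2*8*x - 8 = 0
x* = 8/(2*8) = 0.5
Check constraint: 7*0.5 = 3.5 >= -6 -- satisfied.
Step 2: Compute optimal value.
f(x*) = 8*0.5^2 - 8*0.5 = -2.0


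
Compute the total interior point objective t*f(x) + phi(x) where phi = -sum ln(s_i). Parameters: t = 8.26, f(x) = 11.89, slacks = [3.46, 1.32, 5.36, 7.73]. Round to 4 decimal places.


Step 1: Compute log-barrier.
ln values: [1.2413, 0.2776, 1.679, 2.0451]
phi = -(1.2413 + 0.2776 + 1.679 + 2.0451) = -5.243
Step 2: Compute augmented objective.
t*f(x) = 8.26*11.89 = 98.2114
Total = 98.2114 - 5.243 = 92.9684


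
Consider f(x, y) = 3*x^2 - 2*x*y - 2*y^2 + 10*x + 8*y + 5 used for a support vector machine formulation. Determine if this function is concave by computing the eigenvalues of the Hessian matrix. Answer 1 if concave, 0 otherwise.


The Hessian of f(x,y) = 3*x^2 - 2*x*y - 2*y^2 + 10*x + 8*y + 5 is:
H = [[6, -2], [-2, -4]]
Trace = 6 - 4 = 2
Determinant = 6*-4 - (-2)^2 = -28
Discriminant = (2)^2 - 4*-28 = 116.0
Eigenvalues: lambda_1 = -4.3852, lambda_2 = 6.3852
The function is not concave.

0


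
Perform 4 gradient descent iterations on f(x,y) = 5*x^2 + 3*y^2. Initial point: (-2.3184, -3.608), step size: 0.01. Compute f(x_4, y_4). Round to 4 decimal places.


Gradient descent on f(x,y) = 5*x^2 + 3*y^2.
Starting point: (-2.3184, -3.608), alpha = 0.01
Step 1: grad_x = 2*5*-2.3184 = -23.184, grad_y = 2*3*-3.608 = -21.648
  x_1 = -2.3184 - 0.01*-23.184 = -2.0866
  y_1 = -3.608 - 0.01*-21.648 = -3.3915
Step 2: grad_x = 2*5*-2.0866 = -20.8656, grad_y = 2*3*-3.3915 = -20.3491
  x_2 = -2.0866 - 0.01*-20.8656 = -1.8779
  y_2 = -3.3915 - 0.01*-20.3491 = -3.188
Step 3: grad_x = 2*5*-1.8779 = -18.779, grad_y = 2*3*-3.188 = -19.1282
  x_3 = -1.8779 - 0.01*-18.779 = -1.6901
  y_3 = -3.188 - 0.01*-19.1282 = -2.9967
Step 4: grad_x = 2*5*-1.6901 = -16.9011, grad_y = 2*3*-2.9967 = -17.9805
  x_4 = -1.6901 - 0.01*-16.9011 = -1.5211
  y_4 = -2.9967 - 0.01*-17.9805 = -2.8169
f(-1.5211, -2.8169) = 5*(-1.5211)^2 + 3*(-2.8169)^2 = 35.3743


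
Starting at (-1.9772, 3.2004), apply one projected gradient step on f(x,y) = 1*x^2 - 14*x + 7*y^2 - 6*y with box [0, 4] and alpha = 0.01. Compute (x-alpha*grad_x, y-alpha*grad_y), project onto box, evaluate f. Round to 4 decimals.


Step 1: Compute gradient at (-1.9772, 3.2004).
grad_x = 2*1*-1.9772 - 14 = -17.9544
grad_y = 2*7*3.2004 - 6 = 38.8056
Step 2: Gradient step.
x_raw = -1.9772 - 0.01*-17.9544 = -1.7977
y_raw = 3.2004 - 0.01*38.8056 = 2.8123
Step 3: Project onto [0, 4].
x_proj = clip(-1.7977) = 0.0
y_proj = clip(2.8123) = 2.8123
Step 4: Evaluate f.
f(0.0, 2.8123) = 38.4909


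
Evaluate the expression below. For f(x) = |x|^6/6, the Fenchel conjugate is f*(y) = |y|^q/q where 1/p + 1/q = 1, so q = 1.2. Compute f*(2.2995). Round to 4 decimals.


The conjugate exponent q satisfies 1/p + 1/q = 1.
p = 6, so q = 6/(6 - 1) = 1.2
|y|^q = 2.2995^1.2 = 2.7162
f*(2.2995) = 2.7162 / 1.2 = 2.2635


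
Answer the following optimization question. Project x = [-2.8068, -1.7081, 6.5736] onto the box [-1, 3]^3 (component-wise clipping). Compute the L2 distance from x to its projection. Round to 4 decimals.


Project each component onto [-1, 3].
clip(-2.8068) = -1.0, clip(-1.7081) = -1.0, clip(6.5736) = 3.0
Projection = [-1.0, -1.0, 3.0]
Squared diffs: [3.2645, 0.5014, 12.7706]
Distance = sqrt(16.5365) = 4.0665


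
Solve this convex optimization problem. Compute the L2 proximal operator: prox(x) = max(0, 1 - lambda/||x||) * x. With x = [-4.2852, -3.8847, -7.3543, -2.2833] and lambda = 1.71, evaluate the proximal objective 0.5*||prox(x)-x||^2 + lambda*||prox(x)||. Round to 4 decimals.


Step 1: Compute ||x||.
||x|| = 9.6308
Step 2: Compute scaling factor.
scale = max(0, 1 - 1.71/9.6308) = 0.8224
Step 3: prox(x) = [-3.5243, -3.195, -6.0485, -1.8779]
||prox(x)|| = 7.9208
Step 4: Proximal objective.
0.5*||prox-x||^2 = 1.4621
lambda*||prox|| = 13.5446
Total = 15.0067


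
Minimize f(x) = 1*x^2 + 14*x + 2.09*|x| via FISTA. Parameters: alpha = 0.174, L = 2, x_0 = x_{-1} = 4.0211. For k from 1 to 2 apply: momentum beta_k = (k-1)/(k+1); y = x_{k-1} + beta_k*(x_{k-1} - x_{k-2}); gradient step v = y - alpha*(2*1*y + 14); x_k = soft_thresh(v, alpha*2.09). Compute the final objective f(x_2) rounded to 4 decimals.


FISTA on f(x) = 1*x^2 + 14*x + 2.09*|x|
L = 2, alpha = 0.174
Iteration 1: beta = 0.0, y = 4.0211 + 0.0*(4.0211 - 4.0211) = 4.0211
  grad(y) = 22.0422, v = y - alpha*grad = 0.1858
  prox(v) = soft_thresh(0.1858, 0.3637) = 0.0
Iteration 2: beta = 0.3333, y = 0.0 + 0.3333*(0.0 - 4.0211) = -1.3404
  grad(y) = 11.3193, v = y - alpha*grad = -3.3099
  prox(v) = soft_thresh(-3.3099, 0.3637) = -2.9463
f(x_2) = 1*(-2.9463)^2 + 14*(-2.9463) + 2.09*|-2.9463| = -26.4095


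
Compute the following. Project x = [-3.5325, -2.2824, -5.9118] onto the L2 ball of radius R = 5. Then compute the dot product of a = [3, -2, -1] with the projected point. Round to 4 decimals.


Step 1: Compute ||x|| (intermediates to 6 decimals).
||x|| = sqrt((-3.5325)^2 + (-2.2824)^2 + (-5.9118)^2) = 7.255156
Step 2: Project.
Since ||x|| > R, scale = R/||x|| = 5/7.255156 = 0.689165, proj(x) = scale * x
proj(x) = [-2.434475, -1.57295, -4.074206]
Step 3: Dot product.
a^T * proj(x) = 3*(-2.434475) - 2*(-1.57295) - 1*(-4.074206) = -0.0833


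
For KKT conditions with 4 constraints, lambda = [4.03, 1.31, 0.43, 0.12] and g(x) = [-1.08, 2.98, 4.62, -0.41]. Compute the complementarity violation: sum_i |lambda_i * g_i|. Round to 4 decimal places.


KKT complementary slackness check:
lambda_1 * g_1 = 4.03 * -1.08 = -4.3524
lambda_2 * g_2 = 1.31 * 2.98 = 3.9038
lambda_3 * g_3 = 0.43 * 4.62 = 1.9866
lambda_4 * g_4 = 0.12 * -0.41 = -0.0492
Total violation = 4.3524 + 3.9038 + 1.9866 + 0.0492 = 10.292


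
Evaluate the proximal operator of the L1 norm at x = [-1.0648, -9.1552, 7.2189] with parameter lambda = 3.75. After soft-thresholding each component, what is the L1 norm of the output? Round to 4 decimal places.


Soft-thresholding with lambda = 3.75:
prox(-1.0648) = sign(-1.0648)*max(|-1.0648| - 3.75, 0) = 0.0
prox(-9.1552) = sign(-9.1552)*max(|-9.1552| - 3.75, 0) = -5.4052
prox(7.2189) = sign(7.2189)*max(|7.2189| - 3.75, 0) = 3.4689
prox(x) = [0.0, -5.4052, 3.4689]
||prox(x)||_1 = 0.0 + 5.4052 + 3.4689 = 8.8741
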